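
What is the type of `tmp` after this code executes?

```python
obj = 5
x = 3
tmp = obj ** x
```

int ** positive int returns int (5 ** 3 = 125)

int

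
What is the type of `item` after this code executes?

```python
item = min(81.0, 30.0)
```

min() of floats returns float

float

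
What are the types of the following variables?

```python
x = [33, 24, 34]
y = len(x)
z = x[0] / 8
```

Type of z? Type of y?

int / int returns float; len() returns int

float, int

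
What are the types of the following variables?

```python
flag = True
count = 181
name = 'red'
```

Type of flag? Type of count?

flag is bool; count is int

bool, int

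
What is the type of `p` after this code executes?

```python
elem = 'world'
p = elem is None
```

'is' comparison returns bool

bool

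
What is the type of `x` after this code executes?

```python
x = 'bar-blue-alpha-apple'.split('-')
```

str.split() returns list

list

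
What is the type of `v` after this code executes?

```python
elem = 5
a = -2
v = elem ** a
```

int ** negative int returns float

float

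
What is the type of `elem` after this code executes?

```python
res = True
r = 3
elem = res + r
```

bool + int returns int (True is 1, so 1 + 3 = 4)

int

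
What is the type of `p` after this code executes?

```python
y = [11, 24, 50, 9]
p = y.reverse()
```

list.reverse() returns None

NoneType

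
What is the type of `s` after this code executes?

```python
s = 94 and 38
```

'and' returns the last value when all truthy (38, which is int)

int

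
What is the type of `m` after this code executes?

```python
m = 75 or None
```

'or' returns first truthy value (75, int)

int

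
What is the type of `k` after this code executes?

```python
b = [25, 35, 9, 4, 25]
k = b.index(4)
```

list.index() returns int

int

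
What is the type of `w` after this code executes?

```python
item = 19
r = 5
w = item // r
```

int // int returns int (19 // 5 = 3)

int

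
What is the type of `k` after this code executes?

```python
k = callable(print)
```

callable() returns bool

bool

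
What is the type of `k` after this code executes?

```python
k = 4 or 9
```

'or' returns the first truthy value (4, which is int)

int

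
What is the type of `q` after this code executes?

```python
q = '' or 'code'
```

'or' returns first truthy value ('code', which is str)

str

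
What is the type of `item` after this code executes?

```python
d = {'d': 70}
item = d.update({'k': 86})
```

dict.update() returns None

NoneType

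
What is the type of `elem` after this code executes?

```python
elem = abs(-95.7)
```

abs() of float returns float

float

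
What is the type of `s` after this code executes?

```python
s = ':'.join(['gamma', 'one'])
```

str.join() returns str

str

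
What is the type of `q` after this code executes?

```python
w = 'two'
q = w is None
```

'is' comparison returns bool

bool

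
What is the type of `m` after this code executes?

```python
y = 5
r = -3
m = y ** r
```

int ** negative int returns float

float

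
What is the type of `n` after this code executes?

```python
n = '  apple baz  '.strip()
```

str.strip() returns str

str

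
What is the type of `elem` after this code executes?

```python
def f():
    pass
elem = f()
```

A function with no return statement returns None

NoneType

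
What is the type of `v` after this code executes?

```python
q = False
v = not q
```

'not' always returns bool

bool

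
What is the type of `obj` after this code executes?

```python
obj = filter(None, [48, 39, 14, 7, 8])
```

filter() returns a filter iterator object

filter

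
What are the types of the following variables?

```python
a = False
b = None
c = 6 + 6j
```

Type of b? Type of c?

b is NoneType; c is complex

NoneType, complex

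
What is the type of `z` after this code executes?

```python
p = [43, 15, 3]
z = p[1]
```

Indexing a list of ints returns int (p[1] = 15)

int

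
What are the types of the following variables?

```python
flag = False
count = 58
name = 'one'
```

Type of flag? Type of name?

flag is bool; name is str

bool, str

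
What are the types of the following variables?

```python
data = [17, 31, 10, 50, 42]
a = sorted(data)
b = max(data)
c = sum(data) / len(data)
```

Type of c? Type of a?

int / int returns float; sorted() returns list

float, list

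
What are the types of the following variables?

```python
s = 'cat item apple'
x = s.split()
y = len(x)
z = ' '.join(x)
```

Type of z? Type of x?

str.join() returns str; str.split() returns list

str, list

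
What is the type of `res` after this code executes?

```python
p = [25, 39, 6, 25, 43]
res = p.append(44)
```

list.append() returns None (mutates in place)

NoneType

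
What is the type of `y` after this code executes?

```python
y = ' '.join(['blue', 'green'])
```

str.join() returns str

str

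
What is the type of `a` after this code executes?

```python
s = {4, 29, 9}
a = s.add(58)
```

set.add() returns None (mutates in place)

NoneType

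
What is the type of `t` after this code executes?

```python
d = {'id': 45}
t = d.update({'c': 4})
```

dict.update() returns None

NoneType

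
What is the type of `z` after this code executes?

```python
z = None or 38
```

'or' with None returns the other value (38, int)

int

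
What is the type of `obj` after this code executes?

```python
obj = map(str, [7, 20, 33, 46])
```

map() returns a map iterator object

map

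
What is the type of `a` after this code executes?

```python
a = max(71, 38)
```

max() of ints returns int

int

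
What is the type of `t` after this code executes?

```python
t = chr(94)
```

chr() returns str (single character)

str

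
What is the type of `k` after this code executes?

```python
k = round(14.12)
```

round() with no ndigits arg returns int

int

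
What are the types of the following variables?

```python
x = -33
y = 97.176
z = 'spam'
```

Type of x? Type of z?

x is int; z is str

int, str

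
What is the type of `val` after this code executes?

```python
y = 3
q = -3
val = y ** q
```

int ** negative int returns float

float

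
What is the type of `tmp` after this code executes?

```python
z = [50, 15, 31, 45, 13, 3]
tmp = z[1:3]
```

Slicing a list always returns a list

list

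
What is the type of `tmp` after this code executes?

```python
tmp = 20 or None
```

'or' returns first truthy value (20, int)

int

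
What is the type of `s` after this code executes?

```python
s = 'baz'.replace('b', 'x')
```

str.replace() returns str

str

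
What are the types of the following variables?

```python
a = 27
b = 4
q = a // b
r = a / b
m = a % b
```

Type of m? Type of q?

int % int returns int; int // int returns int

int, int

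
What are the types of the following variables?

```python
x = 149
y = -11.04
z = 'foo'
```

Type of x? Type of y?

x is int; y is float

int, float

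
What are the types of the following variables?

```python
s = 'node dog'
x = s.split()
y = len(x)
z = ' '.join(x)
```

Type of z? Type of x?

str.join() returns str; str.split() returns list

str, list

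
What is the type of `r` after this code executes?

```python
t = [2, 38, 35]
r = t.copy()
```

list.copy() returns list

list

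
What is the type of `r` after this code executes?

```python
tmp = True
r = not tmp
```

'not' always returns bool

bool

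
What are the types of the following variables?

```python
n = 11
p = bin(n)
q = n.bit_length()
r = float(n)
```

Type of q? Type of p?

int.bit_length() returns int; bin() returns str

int, str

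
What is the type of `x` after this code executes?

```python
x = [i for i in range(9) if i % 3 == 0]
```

A list comprehension [...] produces a list

list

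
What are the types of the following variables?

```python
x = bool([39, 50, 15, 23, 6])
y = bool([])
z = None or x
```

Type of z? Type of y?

None or <bool> returns the bool; bool() returns bool

bool, bool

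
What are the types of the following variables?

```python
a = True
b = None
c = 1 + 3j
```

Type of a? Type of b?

a is bool; b is NoneType

bool, NoneType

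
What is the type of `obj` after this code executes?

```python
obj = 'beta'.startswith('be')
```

str.startswith() returns bool

bool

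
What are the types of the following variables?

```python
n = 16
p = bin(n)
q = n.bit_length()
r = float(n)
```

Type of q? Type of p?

int.bit_length() returns int; bin() returns str

int, str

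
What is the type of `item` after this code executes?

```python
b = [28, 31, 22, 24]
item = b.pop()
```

list.pop() returns the popped element (int here)

int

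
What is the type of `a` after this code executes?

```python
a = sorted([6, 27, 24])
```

sorted() always returns list

list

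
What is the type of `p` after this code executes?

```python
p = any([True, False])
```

any() returns bool

bool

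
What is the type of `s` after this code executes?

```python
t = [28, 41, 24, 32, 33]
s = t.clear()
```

list.clear() returns None

NoneType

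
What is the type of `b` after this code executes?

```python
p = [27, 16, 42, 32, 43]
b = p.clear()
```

list.clear() returns None

NoneType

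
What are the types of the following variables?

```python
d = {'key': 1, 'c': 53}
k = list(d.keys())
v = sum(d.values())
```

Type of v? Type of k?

sum of int values returns int; list(...) returns list

int, list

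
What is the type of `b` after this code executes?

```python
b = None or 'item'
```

'or' with None returns the other value ('item', str)

str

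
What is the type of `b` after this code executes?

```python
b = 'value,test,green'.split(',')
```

str.split() returns list

list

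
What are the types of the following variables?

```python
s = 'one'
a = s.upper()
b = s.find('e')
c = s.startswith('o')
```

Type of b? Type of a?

str.find() returns int; str.upper() returns str

int, str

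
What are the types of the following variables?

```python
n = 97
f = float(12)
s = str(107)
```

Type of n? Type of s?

n is int; s is str

int, str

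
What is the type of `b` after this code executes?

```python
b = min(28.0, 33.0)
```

min() of floats returns float

float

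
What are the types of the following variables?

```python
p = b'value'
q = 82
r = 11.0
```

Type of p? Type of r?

p is bytes; r is float

bytes, float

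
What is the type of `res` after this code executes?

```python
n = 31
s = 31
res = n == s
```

Equality comparison returns bool

bool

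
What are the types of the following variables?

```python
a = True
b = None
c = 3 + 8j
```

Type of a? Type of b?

a is bool; b is NoneType

bool, NoneType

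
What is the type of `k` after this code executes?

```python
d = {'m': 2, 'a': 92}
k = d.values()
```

.values() returns a dict_values view object

dict_values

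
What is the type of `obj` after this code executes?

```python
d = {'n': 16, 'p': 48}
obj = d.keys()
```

.keys() returns a dict_keys view object

dict_keys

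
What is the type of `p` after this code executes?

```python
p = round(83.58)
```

round() with no ndigits arg returns int

int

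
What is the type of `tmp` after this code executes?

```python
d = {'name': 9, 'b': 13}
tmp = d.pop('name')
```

dict.pop() returns the value (int)

int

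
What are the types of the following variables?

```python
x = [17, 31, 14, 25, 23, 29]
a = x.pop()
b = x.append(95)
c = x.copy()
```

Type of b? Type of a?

list.append() returns None; list.pop() returns the element (int)

NoneType, int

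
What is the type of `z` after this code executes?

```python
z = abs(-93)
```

abs() of int returns int

int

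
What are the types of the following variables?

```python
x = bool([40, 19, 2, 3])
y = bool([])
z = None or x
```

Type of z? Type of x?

None or <bool> returns the bool; bool() returns bool

bool, bool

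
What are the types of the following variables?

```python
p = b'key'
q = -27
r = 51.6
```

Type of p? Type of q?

p is bytes; q is int

bytes, int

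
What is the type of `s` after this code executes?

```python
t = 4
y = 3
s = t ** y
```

int ** positive int returns int (4 ** 3 = 64)

int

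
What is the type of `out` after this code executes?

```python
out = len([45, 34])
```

len() always returns int

int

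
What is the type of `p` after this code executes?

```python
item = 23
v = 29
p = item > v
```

Comparison operators return bool

bool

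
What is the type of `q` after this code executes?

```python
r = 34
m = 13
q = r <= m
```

Comparison operators return bool

bool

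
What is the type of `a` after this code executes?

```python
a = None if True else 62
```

Ternary: condition is True, if branch (None) taken → NoneType

NoneType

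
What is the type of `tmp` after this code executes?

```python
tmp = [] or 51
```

'or' returns first truthy value (51, which is int)

int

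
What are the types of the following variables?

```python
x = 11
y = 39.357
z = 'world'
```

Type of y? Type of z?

y is float; z is str

float, str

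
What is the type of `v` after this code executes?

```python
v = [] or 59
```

'or' returns first truthy value (59, which is int)

int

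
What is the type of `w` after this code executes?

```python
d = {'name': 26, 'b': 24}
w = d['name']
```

Accessing dict[str, int] with key 'name' returns int value 26

int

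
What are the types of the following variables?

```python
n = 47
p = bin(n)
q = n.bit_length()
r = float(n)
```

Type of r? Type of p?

float() returns float; bin() returns str

float, str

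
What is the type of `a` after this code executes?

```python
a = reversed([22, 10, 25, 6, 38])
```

reversed() on a list returns a list_reverseiterator

list_reverseiterator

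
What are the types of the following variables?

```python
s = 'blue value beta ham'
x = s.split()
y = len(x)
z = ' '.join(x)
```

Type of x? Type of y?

str.split() returns list; len() returns int

list, int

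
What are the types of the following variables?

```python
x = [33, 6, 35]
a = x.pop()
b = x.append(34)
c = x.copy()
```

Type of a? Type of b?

list.pop() returns the element (int); list.append() returns None

int, NoneType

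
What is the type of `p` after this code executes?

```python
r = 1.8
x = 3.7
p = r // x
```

float // float returns float (floor division preserves float type)

float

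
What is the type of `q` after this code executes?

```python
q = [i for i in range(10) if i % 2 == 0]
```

A list comprehension [...] produces a list

list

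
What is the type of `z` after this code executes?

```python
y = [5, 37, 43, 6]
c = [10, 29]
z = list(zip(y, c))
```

list(zip(...)) returns a list of tuples

list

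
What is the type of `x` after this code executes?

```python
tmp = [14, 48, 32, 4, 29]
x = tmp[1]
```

Indexing a list of ints returns int (tmp[1] = 48)

int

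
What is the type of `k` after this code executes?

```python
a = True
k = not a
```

'not' always returns bool

bool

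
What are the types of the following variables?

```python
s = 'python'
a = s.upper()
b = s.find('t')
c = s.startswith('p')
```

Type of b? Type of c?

str.find() returns int; str.startswith() returns bool

int, bool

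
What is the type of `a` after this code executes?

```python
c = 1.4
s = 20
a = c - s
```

float - int returns float (1.4 - 20 = -18.6)

float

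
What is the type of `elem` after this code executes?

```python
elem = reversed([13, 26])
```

reversed() on a list returns a list_reverseiterator

list_reverseiterator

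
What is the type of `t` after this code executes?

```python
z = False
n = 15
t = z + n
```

bool + int returns int (False is 0, so 0 + 15 = 15)

int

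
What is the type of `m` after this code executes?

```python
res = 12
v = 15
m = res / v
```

int / int always returns float in Python 3 (12 / 15 = 0.8)

float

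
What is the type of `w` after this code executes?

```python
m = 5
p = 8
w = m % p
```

int % int returns int (5 % 8 = 5)

int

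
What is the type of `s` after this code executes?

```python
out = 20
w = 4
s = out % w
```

int % int returns int (20 % 4 = 0)

int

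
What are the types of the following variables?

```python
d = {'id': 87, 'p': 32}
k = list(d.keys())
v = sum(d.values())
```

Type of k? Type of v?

list(...) returns list; sum of int values returns int

list, int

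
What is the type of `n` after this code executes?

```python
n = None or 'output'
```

'or' with None returns the other value ('output', str)

str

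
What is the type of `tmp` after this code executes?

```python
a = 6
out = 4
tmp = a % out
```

int % int returns int (6 % 4 = 2)

int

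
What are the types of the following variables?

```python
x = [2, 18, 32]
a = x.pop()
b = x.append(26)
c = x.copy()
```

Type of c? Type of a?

list.copy() returns list; list.pop() returns the element (int)

list, int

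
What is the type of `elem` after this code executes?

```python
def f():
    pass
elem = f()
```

A function with no return statement returns None

NoneType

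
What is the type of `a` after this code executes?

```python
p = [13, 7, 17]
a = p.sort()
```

list.sort() returns None (sorts in place)

NoneType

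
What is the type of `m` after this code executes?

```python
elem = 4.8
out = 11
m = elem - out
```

float - int returns float (4.8 - 11 = -6.2)

float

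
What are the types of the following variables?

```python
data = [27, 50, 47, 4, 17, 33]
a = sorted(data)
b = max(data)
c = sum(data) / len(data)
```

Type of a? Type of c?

sorted() returns list; int / int returns float

list, float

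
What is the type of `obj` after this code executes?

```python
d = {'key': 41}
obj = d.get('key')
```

dict.get() returns the value (int) when key is found

int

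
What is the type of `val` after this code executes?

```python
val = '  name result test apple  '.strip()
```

str.strip() returns str

str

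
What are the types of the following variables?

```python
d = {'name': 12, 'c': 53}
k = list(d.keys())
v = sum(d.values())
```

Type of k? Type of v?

list(...) returns list; sum of int values returns int

list, int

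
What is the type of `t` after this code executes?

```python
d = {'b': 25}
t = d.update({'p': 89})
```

dict.update() returns None

NoneType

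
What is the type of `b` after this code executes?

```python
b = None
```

None has type NoneType

NoneType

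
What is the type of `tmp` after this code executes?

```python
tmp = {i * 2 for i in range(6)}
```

A set comprehension {expr for x in iterable} produces a set

set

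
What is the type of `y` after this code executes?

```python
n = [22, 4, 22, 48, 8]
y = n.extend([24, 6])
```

list.extend() returns None

NoneType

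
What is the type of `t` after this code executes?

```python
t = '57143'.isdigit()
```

str.isdigit() returns bool

bool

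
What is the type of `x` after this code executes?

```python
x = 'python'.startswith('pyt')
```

str.startswith() returns bool

bool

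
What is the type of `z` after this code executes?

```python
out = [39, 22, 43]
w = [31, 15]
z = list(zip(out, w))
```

list(zip(...)) returns a list of tuples

list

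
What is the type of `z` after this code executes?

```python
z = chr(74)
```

chr() returns str (single character)

str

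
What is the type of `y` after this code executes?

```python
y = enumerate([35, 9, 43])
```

enumerate() returns an enumerate iterator object

enumerate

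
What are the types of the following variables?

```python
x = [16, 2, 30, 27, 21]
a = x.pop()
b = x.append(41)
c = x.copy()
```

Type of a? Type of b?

list.pop() returns the element (int); list.append() returns None

int, NoneType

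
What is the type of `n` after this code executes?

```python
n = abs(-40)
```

abs() of int returns int

int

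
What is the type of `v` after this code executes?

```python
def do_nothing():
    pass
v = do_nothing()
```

A function with no return statement returns None

NoneType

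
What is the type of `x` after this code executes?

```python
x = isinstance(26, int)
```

isinstance() returns bool

bool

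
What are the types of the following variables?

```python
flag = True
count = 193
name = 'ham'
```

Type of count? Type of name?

count is int; name is str

int, str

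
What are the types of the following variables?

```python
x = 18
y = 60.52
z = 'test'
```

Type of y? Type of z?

y is float; z is str

float, str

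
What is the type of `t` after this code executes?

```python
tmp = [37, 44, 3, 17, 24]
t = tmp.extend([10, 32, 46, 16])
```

list.extend() returns None

NoneType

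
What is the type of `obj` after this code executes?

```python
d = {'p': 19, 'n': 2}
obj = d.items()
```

dict.items() returns a dict_items view

dict_items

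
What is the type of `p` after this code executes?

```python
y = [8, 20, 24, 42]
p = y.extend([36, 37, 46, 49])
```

list.extend() returns None

NoneType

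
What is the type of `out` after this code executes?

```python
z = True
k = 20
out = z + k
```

bool + int returns int (True is 1, so 1 + 20 = 21)

int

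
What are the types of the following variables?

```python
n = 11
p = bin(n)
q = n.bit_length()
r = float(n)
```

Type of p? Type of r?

bin() returns str; float() returns float

str, float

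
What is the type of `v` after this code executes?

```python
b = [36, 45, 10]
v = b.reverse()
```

list.reverse() returns None

NoneType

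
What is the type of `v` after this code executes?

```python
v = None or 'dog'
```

'or' with None returns the other value ('dog', str)

str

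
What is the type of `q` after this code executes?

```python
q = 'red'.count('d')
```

str.count() returns int

int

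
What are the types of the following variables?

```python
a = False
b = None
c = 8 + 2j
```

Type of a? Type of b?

a is bool; b is NoneType

bool, NoneType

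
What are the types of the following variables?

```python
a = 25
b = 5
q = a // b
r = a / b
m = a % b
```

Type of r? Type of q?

int / int returns float; int // int returns int

float, int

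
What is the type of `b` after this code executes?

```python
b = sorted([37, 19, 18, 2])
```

sorted() always returns list

list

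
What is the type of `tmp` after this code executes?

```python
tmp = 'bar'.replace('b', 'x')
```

str.replace() returns str

str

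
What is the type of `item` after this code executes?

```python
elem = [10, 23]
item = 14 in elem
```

'in' operator returns bool

bool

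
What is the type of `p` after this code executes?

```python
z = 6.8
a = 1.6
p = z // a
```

float // float returns float (floor division preserves float type)

float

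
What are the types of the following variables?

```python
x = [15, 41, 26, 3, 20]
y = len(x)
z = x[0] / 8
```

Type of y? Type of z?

len() returns int; int / int returns float

int, float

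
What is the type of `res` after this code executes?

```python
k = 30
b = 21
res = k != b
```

Comparison operators return bool

bool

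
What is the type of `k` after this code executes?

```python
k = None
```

None has type NoneType

NoneType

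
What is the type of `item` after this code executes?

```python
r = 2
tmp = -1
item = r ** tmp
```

int ** negative int returns float

float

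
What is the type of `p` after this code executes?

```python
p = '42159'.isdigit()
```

str.isdigit() returns bool

bool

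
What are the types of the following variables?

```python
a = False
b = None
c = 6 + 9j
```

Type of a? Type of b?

a is bool; b is NoneType

bool, NoneType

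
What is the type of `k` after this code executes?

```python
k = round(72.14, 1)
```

round() with ndigits arg returns float

float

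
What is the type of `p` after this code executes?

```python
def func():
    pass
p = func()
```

A function with no return statement returns None

NoneType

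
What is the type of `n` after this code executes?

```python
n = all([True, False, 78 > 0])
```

all() returns bool

bool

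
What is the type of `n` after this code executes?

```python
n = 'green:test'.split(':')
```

str.split() returns list

list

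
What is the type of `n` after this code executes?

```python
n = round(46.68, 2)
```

round() with ndigits arg returns float

float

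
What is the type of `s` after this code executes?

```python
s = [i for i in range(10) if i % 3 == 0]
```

A list comprehension [...] produces a list

list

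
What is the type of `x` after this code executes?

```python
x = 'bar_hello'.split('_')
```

str.split() returns list

list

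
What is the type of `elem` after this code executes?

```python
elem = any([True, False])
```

any() returns bool

bool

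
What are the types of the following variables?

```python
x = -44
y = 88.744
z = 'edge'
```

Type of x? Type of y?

x is int; y is float

int, float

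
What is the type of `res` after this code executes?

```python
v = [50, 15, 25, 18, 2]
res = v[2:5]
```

Slicing a list always returns a list

list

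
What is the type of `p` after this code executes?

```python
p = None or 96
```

'or' with None returns the other value (96, int)

int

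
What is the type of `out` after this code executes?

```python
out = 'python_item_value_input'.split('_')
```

str.split() returns list

list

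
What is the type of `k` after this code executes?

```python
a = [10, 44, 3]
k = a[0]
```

Indexing a list of ints returns int (a[0] = 10)

int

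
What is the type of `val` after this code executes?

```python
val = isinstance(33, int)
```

isinstance() returns bool

bool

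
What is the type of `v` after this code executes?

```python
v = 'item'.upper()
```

str.upper() returns str

str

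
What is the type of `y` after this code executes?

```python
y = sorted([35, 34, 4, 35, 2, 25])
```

sorted() always returns list

list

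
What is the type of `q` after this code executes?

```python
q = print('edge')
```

print() returns None

NoneType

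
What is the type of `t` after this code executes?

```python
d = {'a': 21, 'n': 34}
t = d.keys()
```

.keys() returns a dict_keys view object

dict_keys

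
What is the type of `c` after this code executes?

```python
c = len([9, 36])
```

len() always returns int

int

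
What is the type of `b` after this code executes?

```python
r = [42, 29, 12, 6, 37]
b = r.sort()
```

list.sort() returns None (sorts in place)

NoneType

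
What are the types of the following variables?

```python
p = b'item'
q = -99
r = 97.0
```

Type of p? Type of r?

p is bytes; r is float

bytes, float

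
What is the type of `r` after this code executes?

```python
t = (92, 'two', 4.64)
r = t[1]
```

Index 1 of tuple is 'two' which is str

str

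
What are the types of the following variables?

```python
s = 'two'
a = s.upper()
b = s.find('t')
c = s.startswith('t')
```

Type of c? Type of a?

str.startswith() returns bool; str.upper() returns str

bool, str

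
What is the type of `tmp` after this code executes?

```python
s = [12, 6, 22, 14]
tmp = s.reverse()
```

list.reverse() returns None

NoneType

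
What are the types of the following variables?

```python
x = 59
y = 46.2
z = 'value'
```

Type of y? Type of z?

y is float; z is str

float, str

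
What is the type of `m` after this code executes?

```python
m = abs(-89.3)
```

abs() of float returns float

float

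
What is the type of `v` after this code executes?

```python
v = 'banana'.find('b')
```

str.find() returns int (index, or -1)

int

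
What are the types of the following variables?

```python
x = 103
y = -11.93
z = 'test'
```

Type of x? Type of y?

x is int; y is float

int, float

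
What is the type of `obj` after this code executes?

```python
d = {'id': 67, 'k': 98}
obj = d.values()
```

.values() returns a dict_values view object

dict_values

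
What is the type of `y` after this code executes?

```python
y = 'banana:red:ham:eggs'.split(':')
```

str.split() returns list

list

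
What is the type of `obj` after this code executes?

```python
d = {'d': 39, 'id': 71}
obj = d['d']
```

Accessing dict[str, int] with key 'd' returns int value 39

int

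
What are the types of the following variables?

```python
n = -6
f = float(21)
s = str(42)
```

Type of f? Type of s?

f is float; s is str

float, str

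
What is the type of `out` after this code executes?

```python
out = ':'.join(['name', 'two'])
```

str.join() returns str

str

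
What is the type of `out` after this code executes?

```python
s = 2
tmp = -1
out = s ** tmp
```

int ** negative int returns float

float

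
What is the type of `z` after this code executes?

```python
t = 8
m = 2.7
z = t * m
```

int * float returns float (8 * 2.7 = 21.6)

float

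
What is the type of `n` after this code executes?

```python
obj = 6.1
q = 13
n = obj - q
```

float - int returns float (6.1 - 13 = -6.9)

float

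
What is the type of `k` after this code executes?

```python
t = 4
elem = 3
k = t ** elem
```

int ** positive int returns int (4 ** 3 = 64)

int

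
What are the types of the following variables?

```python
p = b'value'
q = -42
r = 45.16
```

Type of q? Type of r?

q is int; r is float

int, float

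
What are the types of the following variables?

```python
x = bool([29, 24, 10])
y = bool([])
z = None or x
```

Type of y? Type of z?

bool() returns bool; None or <bool> returns the bool

bool, bool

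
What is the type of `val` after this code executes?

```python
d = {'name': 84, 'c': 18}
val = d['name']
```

Accessing dict[str, int] with key 'name' returns int value 84

int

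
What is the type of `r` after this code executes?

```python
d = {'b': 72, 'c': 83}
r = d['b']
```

Accessing dict[str, int] with key 'b' returns int value 72

int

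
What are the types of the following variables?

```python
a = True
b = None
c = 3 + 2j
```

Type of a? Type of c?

a is bool; c is complex

bool, complex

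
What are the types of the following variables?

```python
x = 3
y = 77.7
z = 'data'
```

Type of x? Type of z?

x is int; z is str

int, str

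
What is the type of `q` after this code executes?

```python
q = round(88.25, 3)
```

round() with ndigits arg returns float

float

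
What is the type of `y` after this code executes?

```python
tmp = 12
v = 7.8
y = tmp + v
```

int + float returns float (12 + 7.8 = 19.8)

float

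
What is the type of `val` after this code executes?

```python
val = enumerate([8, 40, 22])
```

enumerate() returns an enumerate iterator object

enumerate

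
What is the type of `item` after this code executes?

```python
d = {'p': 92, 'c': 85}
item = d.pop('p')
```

dict.pop() returns the value (int)

int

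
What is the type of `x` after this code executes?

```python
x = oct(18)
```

oct() returns str representation

str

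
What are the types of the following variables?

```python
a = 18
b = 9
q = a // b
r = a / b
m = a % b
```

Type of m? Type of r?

int % int returns int; int / int returns float

int, float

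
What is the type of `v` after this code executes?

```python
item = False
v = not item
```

'not' always returns bool

bool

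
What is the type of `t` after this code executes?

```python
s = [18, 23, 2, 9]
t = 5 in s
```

'in' operator returns bool

bool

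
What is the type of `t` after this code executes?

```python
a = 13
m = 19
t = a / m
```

int / int always returns float in Python 3 (13 / 19 = 0.684211)

float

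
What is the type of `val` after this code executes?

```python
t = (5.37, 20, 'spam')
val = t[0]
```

Index 0 of tuple is 5.37 which is float

float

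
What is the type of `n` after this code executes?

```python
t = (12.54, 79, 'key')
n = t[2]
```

Index 2 of tuple is 'key' which is str

str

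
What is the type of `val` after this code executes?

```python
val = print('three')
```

print() returns None

NoneType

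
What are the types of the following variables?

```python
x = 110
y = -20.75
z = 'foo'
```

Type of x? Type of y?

x is int; y is float

int, float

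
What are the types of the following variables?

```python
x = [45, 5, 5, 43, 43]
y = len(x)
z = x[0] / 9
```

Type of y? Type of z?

len() returns int; int / int returns float

int, float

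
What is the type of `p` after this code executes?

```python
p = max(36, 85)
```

max() of ints returns int

int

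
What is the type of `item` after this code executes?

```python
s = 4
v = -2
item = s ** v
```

int ** negative int returns float

float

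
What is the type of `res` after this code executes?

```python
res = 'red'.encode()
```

str.encode() returns bytes

bytes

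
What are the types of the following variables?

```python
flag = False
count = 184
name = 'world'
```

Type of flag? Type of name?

flag is bool; name is str

bool, str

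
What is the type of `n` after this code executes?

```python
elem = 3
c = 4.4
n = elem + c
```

int + float returns float (3 + 4.4 = 7.4)

float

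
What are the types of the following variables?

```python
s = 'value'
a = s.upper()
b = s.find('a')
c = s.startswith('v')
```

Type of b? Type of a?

str.find() returns int; str.upper() returns str

int, str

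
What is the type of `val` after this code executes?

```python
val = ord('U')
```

ord() returns int (Unicode code point)

int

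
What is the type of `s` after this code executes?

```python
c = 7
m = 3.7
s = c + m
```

int + float returns float (7 + 3.7 = 10.7)

float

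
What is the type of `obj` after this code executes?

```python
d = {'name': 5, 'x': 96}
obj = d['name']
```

Accessing dict[str, int] with key 'name' returns int value 5

int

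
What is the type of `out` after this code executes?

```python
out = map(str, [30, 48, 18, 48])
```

map() returns a map iterator object

map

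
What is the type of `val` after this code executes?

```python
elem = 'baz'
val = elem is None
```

'is' comparison returns bool

bool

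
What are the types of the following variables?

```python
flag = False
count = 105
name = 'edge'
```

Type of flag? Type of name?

flag is bool; name is str

bool, str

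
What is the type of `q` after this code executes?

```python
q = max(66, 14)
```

max() of ints returns int

int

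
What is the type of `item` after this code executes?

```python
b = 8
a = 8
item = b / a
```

int / int always returns float in Python 3 (8 / 8 = 1)

float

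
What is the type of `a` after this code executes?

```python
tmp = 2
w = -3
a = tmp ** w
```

int ** negative int returns float

float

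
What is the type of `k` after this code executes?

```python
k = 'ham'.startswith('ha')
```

str.startswith() returns bool

bool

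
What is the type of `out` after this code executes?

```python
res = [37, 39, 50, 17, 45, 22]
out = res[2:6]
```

Slicing a list always returns a list

list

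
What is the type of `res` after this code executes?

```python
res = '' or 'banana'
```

'or' returns first truthy value ('banana', which is str)

str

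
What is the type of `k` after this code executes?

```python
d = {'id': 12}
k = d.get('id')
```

dict.get() returns the value (int) when key is found

int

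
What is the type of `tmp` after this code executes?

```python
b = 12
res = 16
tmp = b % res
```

int % int returns int (12 % 16 = 12)

int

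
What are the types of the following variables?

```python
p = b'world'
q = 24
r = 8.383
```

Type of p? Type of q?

p is bytes; q is int

bytes, int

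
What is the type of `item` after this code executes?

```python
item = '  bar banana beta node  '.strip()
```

str.strip() returns str

str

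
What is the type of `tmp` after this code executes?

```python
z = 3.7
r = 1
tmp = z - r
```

float - int returns float (3.7 - 1 = 2.7)

float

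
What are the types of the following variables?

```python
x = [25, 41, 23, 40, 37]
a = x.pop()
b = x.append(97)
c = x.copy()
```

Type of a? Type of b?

list.pop() returns the element (int); list.append() returns None

int, NoneType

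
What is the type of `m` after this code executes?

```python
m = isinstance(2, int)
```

isinstance() returns bool

bool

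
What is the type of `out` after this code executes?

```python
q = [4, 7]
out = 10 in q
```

'in' operator returns bool

bool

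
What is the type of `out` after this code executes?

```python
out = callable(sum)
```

callable() returns bool

bool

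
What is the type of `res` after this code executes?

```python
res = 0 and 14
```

'and' returns the first falsy value (0, which is int)

int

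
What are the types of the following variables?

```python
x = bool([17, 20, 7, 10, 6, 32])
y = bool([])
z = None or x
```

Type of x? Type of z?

bool() returns bool; None or <bool> returns the bool

bool, bool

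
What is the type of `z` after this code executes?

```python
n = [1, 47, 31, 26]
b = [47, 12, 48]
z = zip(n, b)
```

zip() returns a zip iterator object

zip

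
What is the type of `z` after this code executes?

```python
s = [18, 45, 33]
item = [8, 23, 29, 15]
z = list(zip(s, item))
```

list(zip(...)) returns a list of tuples

list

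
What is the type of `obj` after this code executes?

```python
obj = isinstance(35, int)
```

isinstance() returns bool

bool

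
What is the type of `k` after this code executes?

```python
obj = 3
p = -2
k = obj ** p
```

int ** negative int returns float

float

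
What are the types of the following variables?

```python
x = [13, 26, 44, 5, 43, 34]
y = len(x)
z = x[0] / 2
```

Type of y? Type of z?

len() returns int; int / int returns float

int, float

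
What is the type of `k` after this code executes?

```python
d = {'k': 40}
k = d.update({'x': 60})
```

dict.update() returns None

NoneType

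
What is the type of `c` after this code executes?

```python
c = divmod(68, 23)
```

divmod() returns a tuple (quotient, remainder)

tuple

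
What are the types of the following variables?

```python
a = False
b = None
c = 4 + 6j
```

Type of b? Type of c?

b is NoneType; c is complex

NoneType, complex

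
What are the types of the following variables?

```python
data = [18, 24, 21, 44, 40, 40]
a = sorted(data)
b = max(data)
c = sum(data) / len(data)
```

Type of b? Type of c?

max of ints returns int; int / int returns float

int, float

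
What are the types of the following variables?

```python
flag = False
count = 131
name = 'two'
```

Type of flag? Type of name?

flag is bool; name is str

bool, str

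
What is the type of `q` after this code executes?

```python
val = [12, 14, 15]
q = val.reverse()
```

list.reverse() returns None

NoneType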